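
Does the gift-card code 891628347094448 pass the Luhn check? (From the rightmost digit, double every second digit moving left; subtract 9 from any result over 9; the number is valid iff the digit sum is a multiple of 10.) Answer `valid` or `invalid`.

From the right, keep odd positions and double even positions (subtract 9 from any doubled value over 9):
  doubled (positions 2,4,...): 8 8 0 8 7 3 9 → sum 43
  kept (positions 1,3,...): 8 4 9 7 3 2 1 8 → sum 42
Total = 85.
85 mod 10 = 5, so the number is invalid.

invalid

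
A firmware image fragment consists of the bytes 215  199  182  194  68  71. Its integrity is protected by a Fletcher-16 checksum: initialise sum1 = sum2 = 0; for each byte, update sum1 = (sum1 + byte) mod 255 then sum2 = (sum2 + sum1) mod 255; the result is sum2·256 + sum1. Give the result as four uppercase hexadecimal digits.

Running sums (mod 255):
  after byte 0 (215): sum1=215, sum2=215
  after byte 1 (199): sum1=159, sum2=119
  after byte 2 (182): sum1=86, sum2=205
  after byte 3 (194): sum1=25, sum2=230
  after byte 4 (68): sum1=93, sum2=68
  after byte 5 (71): sum1=164, sum2=232
Checksum = sum2·256 + sum1 = 232·256 + 164 = 59556 = 0xE8A4.

E8A4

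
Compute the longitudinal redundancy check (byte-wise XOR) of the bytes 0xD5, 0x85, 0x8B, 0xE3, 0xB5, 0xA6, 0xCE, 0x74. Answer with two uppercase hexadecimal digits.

91

XOR the bytes together:
  start with 0xD5
  0xD5 ⊕ 0x85 = 0x50
  0x50 ⊕ 0x8B = 0xDB
  0xDB ⊕ 0xE3 = 0x38
  0x38 ⊕ 0xB5 = 0x8D
  0x8D ⊕ 0xA6 = 0x2B
  0x2B ⊕ 0xCE = 0xE5
  0xE5 ⊕ 0x74 = 0x91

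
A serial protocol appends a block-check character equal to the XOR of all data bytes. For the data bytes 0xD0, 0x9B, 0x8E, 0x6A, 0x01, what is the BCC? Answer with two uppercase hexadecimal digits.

AE

XOR the bytes together:
  start with 0xD0
  0xD0 ⊕ 0x9B = 0x4B
  0x4B ⊕ 0x8E = 0xC5
  0xC5 ⊕ 0x6A = 0xAF
  0xAF ⊕ 0x01 = 0xAE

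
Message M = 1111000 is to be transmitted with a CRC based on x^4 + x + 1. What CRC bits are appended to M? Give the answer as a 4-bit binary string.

Append 4 zeros: 11110000000. Divide by 10011 (XOR where the leading bit is 1):
  pos 0: 11110 XOR 10011 = 01101
  pos 1: 11010 XOR 10011 = 01001
  pos 2: 10010 XOR 10011 = 00001
  pos 6: 10000 XOR 10011 = 00011
Remainder (last 4 bits) = 0011. This is the CRC / FCS.

0011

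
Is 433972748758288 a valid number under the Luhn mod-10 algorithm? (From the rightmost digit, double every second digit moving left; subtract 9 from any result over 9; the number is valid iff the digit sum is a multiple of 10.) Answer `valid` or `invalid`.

From the right, keep odd positions and double even positions (subtract 9 from any doubled value over 9):
  doubled (positions 2,4,...): 7 7 5 8 4 9 6 → sum 46
  kept (positions 1,3,...): 8 2 5 8 7 7 3 4 → sum 44
Total = 90.
90 mod 10 = 0, so the number is valid.

valid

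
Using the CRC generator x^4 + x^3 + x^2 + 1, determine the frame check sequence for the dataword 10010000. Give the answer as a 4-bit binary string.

Append 4 zeros: 100100000000. Divide by 11101 (XOR where the leading bit is 1):
  pos 0: 10010 XOR 11101 = 01111
  pos 1: 11110 XOR 11101 = 00011
  pos 4: 11000 XOR 11101 = 00101
  pos 6: 10100 XOR 11101 = 01001
  pos 7: 10010 XOR 11101 = 01111
Remainder (last 4 bits) = 1111. This is the CRC / FCS.

1111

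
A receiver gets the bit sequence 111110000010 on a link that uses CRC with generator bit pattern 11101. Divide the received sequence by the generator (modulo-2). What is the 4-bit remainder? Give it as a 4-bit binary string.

0000

Modulo-2 division of 111110000010 by 11101:
  pos 0: 11111 XOR 11101 = 00010
  pos 3: 10000 XOR 11101 = 01101
  pos 4: 11010 XOR 11101 = 00111
  pos 6: 11101 XOR 11101 = 00000
Remainder = 0000 (zero — the frame passes the CRC check).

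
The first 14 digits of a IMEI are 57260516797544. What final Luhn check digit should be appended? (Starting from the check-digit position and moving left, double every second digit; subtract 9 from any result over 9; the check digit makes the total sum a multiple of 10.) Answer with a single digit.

Partial digits right→left: 4 4 5 7 9 7 6 1 5 0 6 2 7 5
Double every second digit counting from the check-digit position (so the 1st, 3rd, 5th, ... of the partial from the right).
  doubled (with −9 where >9): 8 1 9 3 1 3 5 → sum 30
  kept as-is: 4 7 7 1 0 2 5 → sum 26
Total = 30 + 26 = 56.
Check digit = (10 − (56 mod 10)) mod 10 = 4.

4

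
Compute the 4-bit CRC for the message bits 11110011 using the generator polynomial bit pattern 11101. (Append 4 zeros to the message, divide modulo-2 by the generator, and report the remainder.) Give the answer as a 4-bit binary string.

Append 4 zeros: 111100110000. Divide by 11101 (XOR where the leading bit is 1):
  pos 0: 11110 XOR 11101 = 00011
  pos 3: 11011 XOR 11101 = 00110
  pos 5: 11000 XOR 11101 = 00101
  pos 7: 10100 XOR 11101 = 01001
Remainder (last 4 bits) = 1001. This is the CRC / FCS.

1001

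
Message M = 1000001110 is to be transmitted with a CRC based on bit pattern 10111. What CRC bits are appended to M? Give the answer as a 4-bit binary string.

1111

Append 4 zeros: 10000011100000. Divide by 10111 (XOR where the leading bit is 1):
  pos 0: 10000 XOR 10111 = 00111
  pos 2: 11101 XOR 10111 = 01010
  pos 3: 10101 XOR 10111 = 00010
  pos 6: 10100 XOR 10111 = 00011
  pos 9: 11000 XOR 10111 = 01111
Remainder (last 4 bits) = 1111. This is the CRC / FCS.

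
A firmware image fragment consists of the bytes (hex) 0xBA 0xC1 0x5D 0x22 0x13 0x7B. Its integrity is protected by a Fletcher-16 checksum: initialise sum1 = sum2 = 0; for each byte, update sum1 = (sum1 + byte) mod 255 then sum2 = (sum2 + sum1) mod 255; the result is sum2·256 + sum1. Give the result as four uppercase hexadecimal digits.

A68A

Running sums (mod 255):
  after byte 0 (0xBA): sum1=186, sum2=186
  after byte 1 (0xC1): sum1=124, sum2=55
  after byte 2 (0x5D): sum1=217, sum2=17
  after byte 3 (0x22): sum1=251, sum2=13
  after byte 4 (0x13): sum1=15, sum2=28
  after byte 5 (0x7B): sum1=138, sum2=166
Checksum = sum2·256 + sum1 = 166·256 + 138 = 42634 = 0xA68A.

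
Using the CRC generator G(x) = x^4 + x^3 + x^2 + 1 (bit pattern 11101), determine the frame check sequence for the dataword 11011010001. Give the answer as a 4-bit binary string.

Append 4 zeros: 110110100010000. Divide by 11101 (XOR where the leading bit is 1):
  pos 0: 11011 XOR 11101 = 00110
  pos 2: 11001 XOR 11101 = 00100
  pos 4: 10000 XOR 11101 = 01101
  pos 5: 11010 XOR 11101 = 00111
  pos 7: 11110 XOR 11101 = 00011
  pos 10: 11000 XOR 11101 = 00101
Remainder (last 4 bits) = 0101. This is the CRC / FCS.

0101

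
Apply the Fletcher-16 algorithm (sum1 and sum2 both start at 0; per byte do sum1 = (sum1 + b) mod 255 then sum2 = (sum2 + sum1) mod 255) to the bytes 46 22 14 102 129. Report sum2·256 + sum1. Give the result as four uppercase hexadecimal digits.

Running sums (mod 255):
  after byte 0 (46): sum1=46, sum2=46
  after byte 1 (22): sum1=68, sum2=114
  after byte 2 (14): sum1=82, sum2=196
  after byte 3 (102): sum1=184, sum2=125
  after byte 4 (129): sum1=58, sum2=183
Checksum = sum2·256 + sum1 = 183·256 + 58 = 46906 = 0xB73A.

B73A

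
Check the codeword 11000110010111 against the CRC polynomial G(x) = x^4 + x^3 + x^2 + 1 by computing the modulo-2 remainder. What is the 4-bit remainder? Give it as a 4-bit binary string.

0000

Modulo-2 division of 11000110010111 by 11101:
  pos 0: 11000 XOR 11101 = 00101
  pos 2: 10111 XOR 11101 = 01010
  pos 3: 10100 XOR 11101 = 01001
  pos 4: 10010 XOR 11101 = 01111
  pos 5: 11111 XOR 11101 = 00010
  pos 8: 10011 XOR 11101 = 01110
  pos 9: 11101 XOR 11101 = 00000
Remainder = 0000 (zero — the frame passes the CRC check).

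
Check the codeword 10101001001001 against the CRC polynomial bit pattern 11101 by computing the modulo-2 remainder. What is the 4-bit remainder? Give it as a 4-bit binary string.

0000

Modulo-2 division of 10101001001001 by 11101:
  pos 0: 10101 XOR 11101 = 01000
  pos 1: 10000 XOR 11101 = 01101
  pos 2: 11010 XOR 11101 = 00111
  pos 4: 11110 XOR 11101 = 00011
  pos 7: 11010 XOR 11101 = 00111
  pos 9: 11101 XOR 11101 = 00000
Remainder = 0000 (zero — the frame passes the CRC check).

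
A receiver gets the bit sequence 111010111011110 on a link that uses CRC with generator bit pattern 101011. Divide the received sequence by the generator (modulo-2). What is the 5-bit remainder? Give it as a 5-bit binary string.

00010

Modulo-2 division of 111010111011110 by 101011:
  pos 0: 111010 XOR 101011 = 010001
  pos 1: 100011 XOR 101011 = 001000
  pos 3: 100011 XOR 101011 = 001000
  pos 5: 100001 XOR 101011 = 001010
  pos 7: 101011 XOR 101011 = 000000
Remainder = 00010 (nonzero — an error is detected).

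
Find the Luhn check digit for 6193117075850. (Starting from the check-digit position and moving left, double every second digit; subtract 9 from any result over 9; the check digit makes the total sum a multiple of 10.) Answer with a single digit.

Partial digits right→left: 0 5 8 5 7 0 7 1 1 3 9 1 6
Double every second digit counting from the check-digit position (so the 1st, 3rd, 5th, ... of the partial from the right).
  doubled (with −9 where >9): 0 7 5 5 2 9 3 → sum 31
  kept as-is: 5 5 0 1 3 1 → sum 15
Total = 31 + 15 = 46.
Check digit = (10 − (46 mod 10)) mod 10 = 4.

4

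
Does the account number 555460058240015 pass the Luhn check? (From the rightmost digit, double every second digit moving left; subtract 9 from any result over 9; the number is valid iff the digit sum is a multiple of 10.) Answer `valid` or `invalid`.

From the right, keep odd positions and double even positions (subtract 9 from any doubled value over 9):
  doubled (positions 2,4,...): 2 0 4 1 0 8 1 → sum 16
  kept (positions 1,3,...): 5 0 4 8 0 6 5 5 → sum 33
Total = 49.
49 mod 10 = 9, so the number is invalid.

invalid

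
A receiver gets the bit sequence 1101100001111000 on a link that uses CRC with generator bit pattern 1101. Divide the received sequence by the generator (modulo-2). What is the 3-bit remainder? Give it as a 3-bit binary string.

Modulo-2 division of 1101100001111000 by 1101:
  pos 0: 1101 XOR 1101 = 0000
  pos 4: 1000 XOR 1101 = 0101
  pos 5: 1010 XOR 1101 = 0111
  pos 6: 1111 XOR 1101 = 0010
  pos 8: 1011 XOR 1101 = 0110
  pos 9: 1101 XOR 1101 = 0000
Remainder = 000 (zero — the frame passes the CRC check).

000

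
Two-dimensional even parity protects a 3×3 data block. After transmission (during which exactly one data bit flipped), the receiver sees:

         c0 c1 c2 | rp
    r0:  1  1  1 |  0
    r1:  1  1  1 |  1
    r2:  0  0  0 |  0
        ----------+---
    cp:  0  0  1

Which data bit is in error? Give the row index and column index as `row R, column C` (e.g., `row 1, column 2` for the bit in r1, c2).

Recompute each row's even parity and compare to rp:
  r0: data parity 1, sent rp 0 → mismatch
  r1: data parity 1, sent rp 1 → ok
  r2: data parity 0, sent rp 0 → ok
Recompute each column's even parity and compare to cp:
  c0: data parity 0, sent cp 0 → ok
  c1: data parity 0, sent cp 0 → ok
  c2: data parity 0, sent cp 1 → mismatch
Exactly one row (r0) and one column (c2) fail → the flipped bit is at their intersection.

row 0, column 2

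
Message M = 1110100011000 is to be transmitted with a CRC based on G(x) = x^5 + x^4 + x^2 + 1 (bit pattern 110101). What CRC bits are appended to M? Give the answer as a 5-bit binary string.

Append 5 zeros: 111010001100000000. Divide by 110101 (XOR where the leading bit is 1):
  pos 0: 111010 XOR 110101 = 001111
  pos 2: 111100 XOR 110101 = 001001
  pos 4: 100111 XOR 110101 = 010010
  pos 5: 100100 XOR 110101 = 010001
  pos 6: 100010 XOR 110101 = 010111
  pos 7: 101110 XOR 110101 = 011011
  pos 8: 110110 XOR 110101 = 000011
  pos 12: 110000 XOR 110101 = 000101
Remainder (last 5 bits) = 00101. This is the CRC / FCS.

00101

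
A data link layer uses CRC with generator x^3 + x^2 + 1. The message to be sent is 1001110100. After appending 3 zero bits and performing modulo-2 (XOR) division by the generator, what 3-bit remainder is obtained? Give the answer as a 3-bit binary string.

111

Append 3 zeros: 1001110100000. Divide by 1101 (XOR where the leading bit is 1):
  pos 0: 1001 XOR 1101 = 0100
  pos 1: 1001 XOR 1101 = 0100
  pos 2: 1001 XOR 1101 = 0100
  pos 3: 1000 XOR 1101 = 0101
  pos 4: 1011 XOR 1101 = 0110
  pos 5: 1100 XOR 1101 = 0001
  pos 8: 1000 XOR 1101 = 0101
  pos 9: 1010 XOR 1101 = 0111
Remainder (last 3 bits) = 111. This is the CRC / FCS.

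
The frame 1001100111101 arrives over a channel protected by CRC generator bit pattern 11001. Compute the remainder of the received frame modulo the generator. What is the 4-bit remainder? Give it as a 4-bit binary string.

0111

Modulo-2 division of 1001100111101 by 11001:
  pos 0: 10011 XOR 11001 = 01010
  pos 1: 10100 XOR 11001 = 01101
  pos 2: 11010 XOR 11001 = 00011
  pos 5: 11111 XOR 11001 = 00110
  pos 7: 11010 XOR 11001 = 00011
Remainder = 0111 (nonzero — an error is detected).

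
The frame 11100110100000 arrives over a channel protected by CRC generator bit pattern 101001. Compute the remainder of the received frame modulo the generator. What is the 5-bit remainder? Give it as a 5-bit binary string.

11010

Modulo-2 division of 11100110100000 by 101001:
  pos 0: 111001 XOR 101001 = 010000
  pos 1: 100001 XOR 101001 = 001000
  pos 3: 100001 XOR 101001 = 001000
  pos 5: 100000 XOR 101001 = 001001
  pos 7: 100100 XOR 101001 = 001101
Remainder = 11010 (nonzero — an error is detected).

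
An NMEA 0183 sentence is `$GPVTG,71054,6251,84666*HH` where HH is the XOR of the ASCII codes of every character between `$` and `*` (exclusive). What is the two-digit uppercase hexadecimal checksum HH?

73

XOR the ASCII codes of the payload characters:
  'G' = 0x47 → acc = 0x47
  'P' = 0x50 → acc = 0x17
  'V' = 0x56 → acc = 0x41
  'T' = 0x54 → acc = 0x15
  'G' = 0x47 → acc = 0x52
  ',' = 0x2C → acc = 0x7E
  '7' = 0x37 → acc = 0x49
  '1' = 0x31 → acc = 0x78
  '0' = 0x30 → acc = 0x48
  '5' = 0x35 → acc = 0x7D
  '4' = 0x34 → acc = 0x49
  ',' = 0x2C → acc = 0x65
  '6' = 0x36 → acc = 0x53
  '2' = 0x32 → acc = 0x61
  '5' = 0x35 → acc = 0x54
  '1' = 0x31 → acc = 0x65
  ',' = 0x2C → acc = 0x49
  '8' = 0x38 → acc = 0x71
  '4' = 0x34 → acc = 0x45
  '6' = 0x36 → acc = 0x73
  '6' = 0x36 → acc = 0x45
  '6' = 0x36 → acc = 0x73
Checksum = 0x73.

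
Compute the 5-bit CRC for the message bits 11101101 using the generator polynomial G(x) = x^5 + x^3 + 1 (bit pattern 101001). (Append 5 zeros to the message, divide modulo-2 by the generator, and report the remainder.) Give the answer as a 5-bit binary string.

11100

Append 5 zeros: 1110110100000. Divide by 101001 (XOR where the leading bit is 1):
  pos 0: 111011 XOR 101001 = 010010
  pos 1: 100100 XOR 101001 = 001101
  pos 3: 110110 XOR 101001 = 011111
  pos 4: 111110 XOR 101001 = 010111
  pos 5: 101110 XOR 101001 = 000111
Remainder (last 5 bits) = 11100. This is the CRC / FCS.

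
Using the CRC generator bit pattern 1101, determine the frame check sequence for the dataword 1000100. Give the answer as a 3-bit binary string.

Append 3 zeros: 1000100000. Divide by 1101 (XOR where the leading bit is 1):
  pos 0: 1000 XOR 1101 = 0101
  pos 1: 1011 XOR 1101 = 0110
  pos 2: 1100 XOR 1101 = 0001
  pos 5: 1000 XOR 1101 = 0101
  pos 6: 1010 XOR 1101 = 0111
Remainder (last 3 bits) = 111. This is the CRC / FCS.

111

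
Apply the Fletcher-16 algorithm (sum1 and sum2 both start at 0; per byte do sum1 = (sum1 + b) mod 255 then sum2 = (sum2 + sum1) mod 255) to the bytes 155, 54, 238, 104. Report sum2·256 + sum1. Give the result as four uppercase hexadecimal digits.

Running sums (mod 255):
  after byte 0 (155): sum1=155, sum2=155
  after byte 1 (54): sum1=209, sum2=109
  after byte 2 (238): sum1=192, sum2=46
  after byte 3 (104): sum1=41, sum2=87
Checksum = sum2·256 + sum1 = 87·256 + 41 = 22313 = 0x5729.

5729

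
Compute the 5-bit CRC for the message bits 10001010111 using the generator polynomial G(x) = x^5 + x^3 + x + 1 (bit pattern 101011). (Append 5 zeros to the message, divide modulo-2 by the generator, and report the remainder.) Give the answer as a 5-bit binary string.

Append 5 zeros: 1000101011100000. Divide by 101011 (XOR where the leading bit is 1):
  pos 0: 100010 XOR 101011 = 001001
  pos 2: 100110 XOR 101011 = 001101
  pos 4: 110111 XOR 101011 = 011100
  pos 5: 111001 XOR 101011 = 010010
  pos 6: 100100 XOR 101011 = 001111
  pos 8: 111100 XOR 101011 = 010111
  pos 9: 101110 XOR 101011 = 000101
Remainder (last 5 bits) = 01010. This is the CRC / FCS.

01010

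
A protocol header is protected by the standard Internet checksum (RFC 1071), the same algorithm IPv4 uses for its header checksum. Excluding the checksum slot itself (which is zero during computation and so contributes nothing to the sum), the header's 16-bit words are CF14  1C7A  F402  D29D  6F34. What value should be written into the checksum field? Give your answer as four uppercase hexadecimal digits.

DE9B

One's-complement addition (fold any carry out of bit 15 back into bit 0):
  0xCF14 + 0x1C7A = 0x0EB8E
  0xEB8E + 0xF402 = 0x1DF90 → wrap carry → 0xDF91
  0xDF91 + 0xD29D = 0x1B22E → wrap carry → 0xB22F
  0xB22F + 0x6F34 = 0x12163 → wrap carry → 0x2164
One's-complement sum = 0x2164.
Checksum = ~0x2164 & 0xFFFF = 0xDE9B.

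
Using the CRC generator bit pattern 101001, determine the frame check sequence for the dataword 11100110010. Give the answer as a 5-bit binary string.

Append 5 zeros: 1110011001000000. Divide by 101001 (XOR where the leading bit is 1):
  pos 0: 111001 XOR 101001 = 010000
  pos 1: 100001 XOR 101001 = 001000
  pos 3: 100000 XOR 101001 = 001001
  pos 5: 100110 XOR 101001 = 001111
  pos 7: 111100 XOR 101001 = 010101
  pos 8: 101010 XOR 101001 = 000011
Remainder (last 5 bits) = 01100. This is the CRC / FCS.

01100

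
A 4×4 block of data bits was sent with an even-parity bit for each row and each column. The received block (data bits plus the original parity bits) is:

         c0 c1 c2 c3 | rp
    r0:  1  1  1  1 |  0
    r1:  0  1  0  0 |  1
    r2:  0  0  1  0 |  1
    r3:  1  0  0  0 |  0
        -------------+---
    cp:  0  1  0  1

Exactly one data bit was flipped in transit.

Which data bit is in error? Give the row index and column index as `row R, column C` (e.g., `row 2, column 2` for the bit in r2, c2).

row 3, column 1

Recompute each row's even parity and compare to rp:
  r0: data parity 0, sent rp 0 → ok
  r1: data parity 1, sent rp 1 → ok
  r2: data parity 1, sent rp 1 → ok
  r3: data parity 1, sent rp 0 → mismatch
Recompute each column's even parity and compare to cp:
  c0: data parity 0, sent cp 0 → ok
  c1: data parity 0, sent cp 1 → mismatch
  c2: data parity 0, sent cp 0 → ok
  c3: data parity 1, sent cp 1 → ok
Exactly one row (r3) and one column (c1) fail → the flipped bit is at their intersection.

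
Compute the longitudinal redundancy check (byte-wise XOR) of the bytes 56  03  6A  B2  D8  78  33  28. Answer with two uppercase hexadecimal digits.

XOR the bytes together:
  start with 0x56
  0x56 ⊕ 0x03 = 0x55
  0x55 ⊕ 0x6A = 0x3F
  0x3F ⊕ 0xB2 = 0x8D
  0x8D ⊕ 0xD8 = 0x55
  0x55 ⊕ 0x78 = 0x2D
  0x2D ⊕ 0x33 = 0x1E
  0x1E ⊕ 0x28 = 0x36

36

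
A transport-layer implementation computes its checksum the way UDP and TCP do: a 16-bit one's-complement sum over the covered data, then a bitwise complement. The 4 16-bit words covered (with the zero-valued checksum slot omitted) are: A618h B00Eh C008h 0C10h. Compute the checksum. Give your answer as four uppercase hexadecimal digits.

DDBF

One's-complement addition (fold any carry out of bit 15 back into bit 0):
  0xA618 + 0xB00E = 0x15626 → wrap carry → 0x5627
  0x5627 + 0xC008 = 0x1162F → wrap carry → 0x1630
  0x1630 + 0x0C10 = 0x02240
One's-complement sum = 0x2240.
Checksum = ~0x2240 & 0xFFFF = 0xDDBF.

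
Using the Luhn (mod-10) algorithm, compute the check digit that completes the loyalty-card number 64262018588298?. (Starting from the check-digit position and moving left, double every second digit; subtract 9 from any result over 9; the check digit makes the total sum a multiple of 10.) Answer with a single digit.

Partial digits right→left: 8 9 2 8 8 5 8 1 0 2 6 2 4 6
Double every second digit counting from the check-digit position (so the 1st, 3rd, 5th, ... of the partial from the right).
  doubled (with −9 where >9): 7 4 7 7 0 3 8 → sum 36
  kept as-is: 9 8 5 1 2 2 6 → sum 33
Total = 36 + 33 = 69.
Check digit = (10 − (69 mod 10)) mod 10 = 1.

1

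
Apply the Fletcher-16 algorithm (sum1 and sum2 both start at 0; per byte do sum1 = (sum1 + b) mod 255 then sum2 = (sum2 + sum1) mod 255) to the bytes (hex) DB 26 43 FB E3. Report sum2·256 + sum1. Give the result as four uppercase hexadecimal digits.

8925

Running sums (mod 255):
  after byte 0 (DB): sum1=219, sum2=219
  after byte 1 (26): sum1=2, sum2=221
  after byte 2 (43): sum1=69, sum2=35
  after byte 3 (FB): sum1=65, sum2=100
  after byte 4 (E3): sum1=37, sum2=137
Checksum = sum2·256 + sum1 = 137·256 + 37 = 35109 = 0x8925.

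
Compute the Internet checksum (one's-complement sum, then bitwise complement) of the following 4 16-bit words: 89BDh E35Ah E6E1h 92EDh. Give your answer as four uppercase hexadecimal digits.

One's-complement addition (fold any carry out of bit 15 back into bit 0):
  0x89BD + 0xE35A = 0x16D17 → wrap carry → 0x6D18
  0x6D18 + 0xE6E1 = 0x153F9 → wrap carry → 0x53FA
  0x53FA + 0x92ED = 0x0E6E7
One's-complement sum = 0xE6E7.
Checksum = ~0xE6E7 & 0xFFFF = 0x1918.

1918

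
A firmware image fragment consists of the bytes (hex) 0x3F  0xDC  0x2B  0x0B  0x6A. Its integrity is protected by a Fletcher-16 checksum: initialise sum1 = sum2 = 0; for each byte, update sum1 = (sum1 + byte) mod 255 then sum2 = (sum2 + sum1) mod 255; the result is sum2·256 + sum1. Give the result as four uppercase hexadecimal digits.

B1BC

Running sums (mod 255):
  after byte 0 (0x3F): sum1=63, sum2=63
  after byte 1 (0xDC): sum1=28, sum2=91
  after byte 2 (0x2B): sum1=71, sum2=162
  after byte 3 (0x0B): sum1=82, sum2=244
  after byte 4 (0x6A): sum1=188, sum2=177
Checksum = sum2·256 + sum1 = 177·256 + 188 = 45500 = 0xB1BC.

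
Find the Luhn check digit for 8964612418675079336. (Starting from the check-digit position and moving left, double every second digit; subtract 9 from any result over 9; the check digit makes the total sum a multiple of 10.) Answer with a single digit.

8

Partial digits right→left: 6 3 3 9 7 0 5 7 6 8 1 4 2 1 6 4 6 9 8
Double every second digit counting from the check-digit position (so the 1st, 3rd, 5th, ... of the partial from the right).
  doubled (with −9 where >9): 3 6 5 1 3 2 4 3 3 7 → sum 37
  kept as-is: 3 9 0 7 8 4 1 4 9 → sum 45
Total = 37 + 45 = 82.
Check digit = (10 − (82 mod 10)) mod 10 = 8.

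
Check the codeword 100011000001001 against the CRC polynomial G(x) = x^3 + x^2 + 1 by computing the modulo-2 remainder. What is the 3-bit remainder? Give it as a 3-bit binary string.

100

Modulo-2 division of 100011000001001 by 1101:
  pos 0: 1000 XOR 1101 = 0101
  pos 1: 1011 XOR 1101 = 0110
  pos 2: 1101 XOR 1101 = 0000
  pos 11: 1001 XOR 1101 = 0100
Remainder = 100 (nonzero — an error is detected).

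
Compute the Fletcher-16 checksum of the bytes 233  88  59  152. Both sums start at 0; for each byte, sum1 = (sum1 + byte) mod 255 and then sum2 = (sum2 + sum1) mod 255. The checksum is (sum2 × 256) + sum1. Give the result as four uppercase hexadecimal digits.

Running sums (mod 255):
  after byte 0 (233): sum1=233, sum2=233
  after byte 1 (88): sum1=66, sum2=44
  after byte 2 (59): sum1=125, sum2=169
  after byte 3 (152): sum1=22, sum2=191
Checksum = sum2·256 + sum1 = 191·256 + 22 = 48918 = 0xBF16.

BF16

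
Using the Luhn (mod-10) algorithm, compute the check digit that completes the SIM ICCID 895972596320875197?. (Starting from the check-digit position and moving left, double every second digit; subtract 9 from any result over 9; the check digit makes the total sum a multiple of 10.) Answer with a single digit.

6

Partial digits right→left: 7 9 1 5 7 8 0 2 3 6 9 5 2 7 9 5 9 8
Double every second digit counting from the check-digit position (so the 1st, 3rd, 5th, ... of the partial from the right).
  doubled (with −9 where >9): 5 2 5 0 6 9 4 9 9 → sum 49
  kept as-is: 9 5 8 2 6 5 7 5 8 → sum 55
Total = 49 + 55 = 104.
Check digit = (10 − (104 mod 10)) mod 10 = 6.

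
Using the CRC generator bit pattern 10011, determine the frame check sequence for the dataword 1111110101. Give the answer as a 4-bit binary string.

1011

Append 4 zeros: 11111101010000. Divide by 10011 (XOR where the leading bit is 1):
  pos 0: 11111 XOR 10011 = 01100
  pos 1: 11001 XOR 10011 = 01010
  pos 2: 10100 XOR 10011 = 00111
  pos 4: 11110 XOR 10011 = 01101
  pos 5: 11011 XOR 10011 = 01000
  pos 6: 10000 XOR 10011 = 00011
  pos 9: 11000 XOR 10011 = 01011
Remainder (last 4 bits) = 1011. This is the CRC / FCS.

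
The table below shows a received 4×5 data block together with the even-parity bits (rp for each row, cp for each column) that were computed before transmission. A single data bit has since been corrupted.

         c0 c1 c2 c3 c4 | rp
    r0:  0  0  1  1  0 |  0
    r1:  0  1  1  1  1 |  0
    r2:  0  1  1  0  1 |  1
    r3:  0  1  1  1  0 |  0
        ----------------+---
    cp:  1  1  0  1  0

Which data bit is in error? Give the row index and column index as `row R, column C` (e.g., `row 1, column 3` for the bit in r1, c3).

row 3, column 0

Recompute each row's even parity and compare to rp:
  r0: data parity 0, sent rp 0 → ok
  r1: data parity 0, sent rp 0 → ok
  r2: data parity 1, sent rp 1 → ok
  r3: data parity 1, sent rp 0 → mismatch
Recompute each column's even parity and compare to cp:
  c0: data parity 0, sent cp 1 → mismatch
  c1: data parity 1, sent cp 1 → ok
  c2: data parity 0, sent cp 0 → ok
  c3: data parity 1, sent cp 1 → ok
  c4: data parity 0, sent cp 0 → ok
Exactly one row (r3) and one column (c0) fail → the flipped bit is at their intersection.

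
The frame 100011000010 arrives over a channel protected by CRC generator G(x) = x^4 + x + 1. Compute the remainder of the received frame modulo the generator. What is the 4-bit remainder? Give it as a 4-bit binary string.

Modulo-2 division of 100011000010 by 10011:
  pos 0: 10001 XOR 10011 = 00010
  pos 3: 10100 XOR 10011 = 00111
  pos 5: 11100 XOR 10011 = 01111
  pos 6: 11111 XOR 10011 = 01100
  pos 7: 11000 XOR 10011 = 01011
Remainder = 1011 (nonzero — an error is detected).

1011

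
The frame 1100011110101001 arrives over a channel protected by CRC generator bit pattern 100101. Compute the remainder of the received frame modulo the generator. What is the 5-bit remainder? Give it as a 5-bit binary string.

11100

Modulo-2 division of 1100011110101001 by 100101:
  pos 0: 110001 XOR 100101 = 010100
  pos 1: 101001 XOR 100101 = 001100
  pos 3: 110011 XOR 100101 = 010110
  pos 4: 101100 XOR 100101 = 001001
  pos 6: 100110 XOR 100101 = 000011
  pos 10: 111001 XOR 100101 = 011100
Remainder = 11100 (nonzero — an error is detected).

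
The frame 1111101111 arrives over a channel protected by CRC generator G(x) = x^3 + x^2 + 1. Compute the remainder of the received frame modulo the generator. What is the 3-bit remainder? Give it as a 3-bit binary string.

Modulo-2 division of 1111101111 by 1101:
  pos 0: 1111 XOR 1101 = 0010
  pos 2: 1010 XOR 1101 = 0111
  pos 3: 1111 XOR 1101 = 0010
  pos 5: 1011 XOR 1101 = 0110
  pos 6: 1101 XOR 1101 = 0000
Remainder = 000 (zero — the frame passes the CRC check).

000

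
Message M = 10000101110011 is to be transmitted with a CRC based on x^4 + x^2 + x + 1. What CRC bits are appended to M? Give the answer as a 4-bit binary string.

0001

Append 4 zeros: 100001011100110000. Divide by 10111 (XOR where the leading bit is 1):
  pos 0: 10000 XOR 10111 = 00111
  pos 2: 11110 XOR 10111 = 01001
  pos 3: 10011 XOR 10111 = 00100
  pos 5: 10011 XOR 10111 = 00100
  pos 7: 10000 XOR 10111 = 00111
  pos 9: 11111 XOR 10111 = 01000
  pos 10: 10000 XOR 10111 = 00111
  pos 12: 11100 XOR 10111 = 01011
  pos 13: 10110 XOR 10111 = 00001
Remainder (last 4 bits) = 0001. This is the CRC / FCS.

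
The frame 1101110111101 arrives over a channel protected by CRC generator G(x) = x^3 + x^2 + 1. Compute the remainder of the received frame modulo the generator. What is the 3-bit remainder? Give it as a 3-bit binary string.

111

Modulo-2 division of 1101110111101 by 1101:
  pos 0: 1101 XOR 1101 = 0000
  pos 4: 1101 XOR 1101 = 0000
  pos 8: 1110 XOR 1101 = 0011
Remainder = 111 (nonzero — an error is detected).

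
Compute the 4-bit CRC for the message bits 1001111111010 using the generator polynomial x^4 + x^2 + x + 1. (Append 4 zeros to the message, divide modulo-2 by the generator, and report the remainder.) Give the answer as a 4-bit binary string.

0111

Append 4 zeros: 10011111110100000. Divide by 10111 (XOR where the leading bit is 1):
  pos 0: 10011 XOR 10111 = 00100
  pos 2: 10011 XOR 10111 = 00100
  pos 4: 10011 XOR 10111 = 00100
  pos 6: 10010 XOR 10111 = 00101
  pos 8: 10110 XOR 10111 = 00001
  pos 12: 10000 XOR 10111 = 00111
Remainder (last 4 bits) = 0111. This is the CRC / FCS.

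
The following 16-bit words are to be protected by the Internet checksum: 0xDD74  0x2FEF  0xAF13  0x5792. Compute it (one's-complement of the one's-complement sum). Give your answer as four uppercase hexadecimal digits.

EBF5

One's-complement addition (fold any carry out of bit 15 back into bit 0):
  0xDD74 + 0x2FEF = 0x10D63 → wrap carry → 0x0D64
  0x0D64 + 0xAF13 = 0x0BC77
  0xBC77 + 0x5792 = 0x11409 → wrap carry → 0x140A
One's-complement sum = 0x140A.
Checksum = ~0x140A & 0xFFFF = 0xEBF5.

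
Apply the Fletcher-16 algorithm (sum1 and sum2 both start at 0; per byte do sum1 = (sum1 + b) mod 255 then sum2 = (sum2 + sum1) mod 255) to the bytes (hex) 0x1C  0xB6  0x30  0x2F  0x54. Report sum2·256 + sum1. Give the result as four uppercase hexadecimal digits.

Running sums (mod 255):
  after byte 0 (0x1C): sum1=28, sum2=28
  after byte 1 (0xB6): sum1=210, sum2=238
  after byte 2 (0x30): sum1=3, sum2=241
  after byte 3 (0x2F): sum1=50, sum2=36
  after byte 4 (0x54): sum1=134, sum2=170
Checksum = sum2·256 + sum1 = 170·256 + 134 = 43654 = 0xAA86.

AA86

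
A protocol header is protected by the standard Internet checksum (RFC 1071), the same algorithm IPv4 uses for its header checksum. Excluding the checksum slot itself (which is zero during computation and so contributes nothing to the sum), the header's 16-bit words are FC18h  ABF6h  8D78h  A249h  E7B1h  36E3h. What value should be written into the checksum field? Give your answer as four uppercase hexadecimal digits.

One's-complement addition (fold any carry out of bit 15 back into bit 0):
  0xFC18 + 0xABF6 = 0x1A80E → wrap carry → 0xA80F
  0xA80F + 0x8D78 = 0x13587 → wrap carry → 0x3588
  0x3588 + 0xA249 = 0x0D7D1
  0xD7D1 + 0xE7B1 = 0x1BF82 → wrap carry → 0xBF83
  0xBF83 + 0x36E3 = 0x0F666
One's-complement sum = 0xF666.
Checksum = ~0xF666 & 0xFFFF = 0x0999.

0999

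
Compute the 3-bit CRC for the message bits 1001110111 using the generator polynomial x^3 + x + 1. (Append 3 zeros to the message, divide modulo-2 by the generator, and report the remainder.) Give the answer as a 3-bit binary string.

010

Append 3 zeros: 1001110111000. Divide by 1011 (XOR where the leading bit is 1):
  pos 0: 1001 XOR 1011 = 0010
  pos 2: 1011 XOR 1011 = 0000
  pos 7: 1110 XOR 1011 = 0101
  pos 8: 1010 XOR 1011 = 0001
Remainder (last 3 bits) = 010. This is the CRC / FCS.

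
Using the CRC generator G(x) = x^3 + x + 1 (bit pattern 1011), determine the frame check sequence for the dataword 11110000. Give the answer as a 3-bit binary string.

Append 3 zeros: 11110000000. Divide by 1011 (XOR where the leading bit is 1):
  pos 0: 1111 XOR 1011 = 0100
  pos 1: 1000 XOR 1011 = 0011
  pos 3: 1100 XOR 1011 = 0111
  pos 4: 1110 XOR 1011 = 0101
  pos 5: 1010 XOR 1011 = 0001
Remainder (last 3 bits) = 100. This is the CRC / FCS.

100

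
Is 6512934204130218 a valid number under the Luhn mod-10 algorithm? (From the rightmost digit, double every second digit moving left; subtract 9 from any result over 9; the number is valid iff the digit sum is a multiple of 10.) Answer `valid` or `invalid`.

From the right, keep odd positions and double even positions (subtract 9 from any doubled value over 9):
  doubled (positions 2,4,...): 2 0 2 0 8 9 2 3 → sum 26
  kept (positions 1,3,...): 8 2 3 4 2 3 2 5 → sum 29
Total = 55.
55 mod 10 = 5, so the number is invalid.

invalid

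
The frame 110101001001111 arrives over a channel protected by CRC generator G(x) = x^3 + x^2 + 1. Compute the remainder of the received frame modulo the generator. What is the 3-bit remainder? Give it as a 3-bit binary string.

000

Modulo-2 division of 110101001001111 by 1101:
  pos 0: 1101 XOR 1101 = 0000
  pos 5: 1001 XOR 1101 = 0100
  pos 6: 1000 XOR 1101 = 0101
  pos 7: 1010 XOR 1101 = 0111
  pos 8: 1111 XOR 1101 = 0010
  pos 10: 1011 XOR 1101 = 0110
  pos 11: 1101 XOR 1101 = 0000
Remainder = 000 (zero — the frame passes the CRC check).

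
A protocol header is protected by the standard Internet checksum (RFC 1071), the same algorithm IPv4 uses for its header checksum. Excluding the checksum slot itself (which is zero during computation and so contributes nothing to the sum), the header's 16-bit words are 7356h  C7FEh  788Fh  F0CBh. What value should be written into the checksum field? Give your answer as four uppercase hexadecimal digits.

One's-complement addition (fold any carry out of bit 15 back into bit 0):
  0x7356 + 0xC7FE = 0x13B54 → wrap carry → 0x3B55
  0x3B55 + 0x788F = 0x0B3E4
  0xB3E4 + 0xF0CB = 0x1A4AF → wrap carry → 0xA4B0
One's-complement sum = 0xA4B0.
Checksum = ~0xA4B0 & 0xFFFF = 0x5B4F.

5B4F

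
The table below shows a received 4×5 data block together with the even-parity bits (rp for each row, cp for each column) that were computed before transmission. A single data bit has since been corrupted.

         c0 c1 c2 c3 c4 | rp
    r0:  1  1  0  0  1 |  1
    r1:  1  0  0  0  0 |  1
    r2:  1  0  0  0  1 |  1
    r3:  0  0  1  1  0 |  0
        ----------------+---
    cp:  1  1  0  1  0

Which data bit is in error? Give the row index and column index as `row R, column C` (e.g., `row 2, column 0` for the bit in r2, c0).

Recompute each row's even parity and compare to rp:
  r0: data parity 1, sent rp 1 → ok
  r1: data parity 1, sent rp 1 → ok
  r2: data parity 0, sent rp 1 → mismatch
  r3: data parity 0, sent rp 0 → ok
Recompute each column's even parity and compare to cp:
  c0: data parity 1, sent cp 1 → ok
  c1: data parity 1, sent cp 1 → ok
  c2: data parity 1, sent cp 0 → mismatch
  c3: data parity 1, sent cp 1 → ok
  c4: data parity 0, sent cp 0 → ok
Exactly one row (r2) and one column (c2) fail → the flipped bit is at their intersection.

row 2, column 2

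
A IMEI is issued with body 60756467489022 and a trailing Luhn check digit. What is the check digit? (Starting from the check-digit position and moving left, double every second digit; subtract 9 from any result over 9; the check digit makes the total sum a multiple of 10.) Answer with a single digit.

Partial digits right→left: 2 2 0 9 8 4 7 6 4 6 5 7 0 6
Double every second digit counting from the check-digit position (so the 1st, 3rd, 5th, ... of the partial from the right).
  doubled (with −9 where >9): 4 0 7 5 8 1 0 → sum 25
  kept as-is: 2 9 4 6 6 7 6 → sum 40
Total = 25 + 40 = 65.
Check digit = (10 − (65 mod 10)) mod 10 = 5.

5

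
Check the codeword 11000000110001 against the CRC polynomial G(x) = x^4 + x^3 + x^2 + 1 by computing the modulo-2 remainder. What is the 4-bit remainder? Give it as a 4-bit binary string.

0010

Modulo-2 division of 11000000110001 by 11101:
  pos 0: 11000 XOR 11101 = 00101
  pos 2: 10100 XOR 11101 = 01001
  pos 3: 10010 XOR 11101 = 01111
  pos 4: 11111 XOR 11101 = 00010
  pos 7: 10100 XOR 11101 = 01001
  pos 8: 10010 XOR 11101 = 01111
  pos 9: 11111 XOR 11101 = 00010
Remainder = 0010 (nonzero — an error is detected).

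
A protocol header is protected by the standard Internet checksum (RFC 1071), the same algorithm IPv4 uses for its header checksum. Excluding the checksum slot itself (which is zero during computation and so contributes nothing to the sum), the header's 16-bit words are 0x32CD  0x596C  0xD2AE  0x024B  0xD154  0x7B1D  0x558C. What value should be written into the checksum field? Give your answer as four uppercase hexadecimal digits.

One's-complement addition (fold any carry out of bit 15 back into bit 0):
  0x32CD + 0x596C = 0x08C39
  0x8C39 + 0xD2AE = 0x15EE7 → wrap carry → 0x5EE8
  0x5EE8 + 0x024B = 0x06133
  0x6133 + 0xD154 = 0x13287 → wrap carry → 0x3288
  0x3288 + 0x7B1D = 0x0ADA5
  0xADA5 + 0x558C = 0x10331 → wrap carry → 0x0332
One's-complement sum = 0x0332.
Checksum = ~0x0332 & 0xFFFF = 0xFCCD.

FCCD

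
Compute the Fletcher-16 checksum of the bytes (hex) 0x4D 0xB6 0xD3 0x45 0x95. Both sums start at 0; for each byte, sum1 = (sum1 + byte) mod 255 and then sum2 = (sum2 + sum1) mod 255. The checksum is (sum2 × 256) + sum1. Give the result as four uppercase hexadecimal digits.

Running sums (mod 255):
  after byte 0 (0x4D): sum1=77, sum2=77
  after byte 1 (0xB6): sum1=4, sum2=81
  after byte 2 (0xD3): sum1=215, sum2=41
  after byte 3 (0x45): sum1=29, sum2=70
  after byte 4 (0x95): sum1=178, sum2=248
Checksum = sum2·256 + sum1 = 248·256 + 178 = 63666 = 0xF8B2.

F8B2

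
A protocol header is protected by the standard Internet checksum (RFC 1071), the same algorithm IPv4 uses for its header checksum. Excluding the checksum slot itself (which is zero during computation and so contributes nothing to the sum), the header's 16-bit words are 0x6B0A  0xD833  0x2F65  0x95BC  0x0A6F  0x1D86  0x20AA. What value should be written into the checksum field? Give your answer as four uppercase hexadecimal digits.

AF00

One's-complement addition (fold any carry out of bit 15 back into bit 0):
  0x6B0A + 0xD833 = 0x1433D → wrap carry → 0x433E
  0x433E + 0x2F65 = 0x072A3
  0x72A3 + 0x95BC = 0x1085F → wrap carry → 0x0860
  0x0860 + 0x0A6F = 0x012CF
  0x12CF + 0x1D86 = 0x03055
  0x3055 + 0x20AA = 0x050FF
One's-complement sum = 0x50FF.
Checksum = ~0x50FF & 0xFFFF = 0xAF00.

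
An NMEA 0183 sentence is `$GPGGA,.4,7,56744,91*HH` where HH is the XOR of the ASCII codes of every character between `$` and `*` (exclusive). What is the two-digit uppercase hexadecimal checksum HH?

XOR the ASCII codes of the payload characters:
  'G' = 0x47 → acc = 0x47
  'P' = 0x50 → acc = 0x17
  'G' = 0x47 → acc = 0x50
  'G' = 0x47 → acc = 0x17
  'A' = 0x41 → acc = 0x56
  ',' = 0x2C → acc = 0x7A
  '.' = 0x2E → acc = 0x54
  '4' = 0x34 → acc = 0x60
  ',' = 0x2C → acc = 0x4C
  '7' = 0x37 → acc = 0x7B
  ',' = 0x2C → acc = 0x57
  '5' = 0x35 → acc = 0x62
  '6' = 0x36 → acc = 0x54
  '7' = 0x37 → acc = 0x63
  '4' = 0x34 → acc = 0x57
  '4' = 0x34 → acc = 0x63
  ',' = 0x2C → acc = 0x4F
  '9' = 0x39 → acc = 0x76
  '1' = 0x31 → acc = 0x47
Checksum = 0x47.

47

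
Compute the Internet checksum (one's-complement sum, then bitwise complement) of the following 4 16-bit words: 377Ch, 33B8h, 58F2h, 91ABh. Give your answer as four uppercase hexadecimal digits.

One's-complement addition (fold any carry out of bit 15 back into bit 0):
  0x377C + 0x33B8 = 0x06B34
  0x6B34 + 0x58F2 = 0x0C426
  0xC426 + 0x91AB = 0x155D1 → wrap carry → 0x55D2
One's-complement sum = 0x55D2.
Checksum = ~0x55D2 & 0xFFFF = 0xAA2D.

AA2D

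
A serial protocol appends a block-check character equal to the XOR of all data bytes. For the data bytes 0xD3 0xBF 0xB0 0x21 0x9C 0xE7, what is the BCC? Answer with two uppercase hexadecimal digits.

86

XOR the bytes together:
  start with 0xD3
  0xD3 ⊕ 0xBF = 0x6C
  0x6C ⊕ 0xB0 = 0xDC
  0xDC ⊕ 0x21 = 0xFD
  0xFD ⊕ 0x9C = 0x61
  0x61 ⊕ 0xE7 = 0x86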